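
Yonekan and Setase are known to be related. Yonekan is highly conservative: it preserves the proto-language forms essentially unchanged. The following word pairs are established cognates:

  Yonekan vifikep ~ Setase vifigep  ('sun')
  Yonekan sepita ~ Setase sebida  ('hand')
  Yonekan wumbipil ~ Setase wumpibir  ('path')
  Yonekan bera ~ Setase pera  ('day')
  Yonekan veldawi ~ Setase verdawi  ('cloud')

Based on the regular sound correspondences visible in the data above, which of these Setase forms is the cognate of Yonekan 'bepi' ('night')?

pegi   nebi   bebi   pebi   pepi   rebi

pebi

bera ~ pera — Yonekan b corresponds to Setase p word-initially before a front vowel.
sepita ~ sebida, wumbipil ~ wumpibir — Yonekan p corresponds to Setase b between vowels (before a front vowel).
Applying these to Yonekan 'bepi':
  bepi → pepi   (b→p word-initially before a front vowel)
  pepi → pebi   (p→b between vowels (before a front vowel))
So the Setase cognate is 'pebi'.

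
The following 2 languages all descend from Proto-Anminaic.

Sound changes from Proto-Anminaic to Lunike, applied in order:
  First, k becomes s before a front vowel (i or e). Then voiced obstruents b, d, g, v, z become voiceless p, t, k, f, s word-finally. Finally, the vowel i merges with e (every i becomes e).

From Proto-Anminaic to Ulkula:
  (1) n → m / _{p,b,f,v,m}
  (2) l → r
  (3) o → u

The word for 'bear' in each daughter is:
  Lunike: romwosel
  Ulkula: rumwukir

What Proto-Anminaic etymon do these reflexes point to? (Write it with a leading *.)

Position 5: Lunike has o, Ulkula has u. Lunike preserves o here (none of its changes turn any other segment into o), so the proto-segment is *o.
Position 6: Lunike has s, Ulkula has k. Ulkula preserves k here (none of its changes turn any other segment into k), so the proto-segment is *k.
Continuing position by position gives *romwokil; check it forward:
Lunike: *romwokil > romwosil > romwosel  (by palatalisation, vowel merger)
Ulkula: *romwokil > romwokir > rumwukir  (by unconditioned shift, vowel merger)
*romwokil is the unique common source.

*romwokil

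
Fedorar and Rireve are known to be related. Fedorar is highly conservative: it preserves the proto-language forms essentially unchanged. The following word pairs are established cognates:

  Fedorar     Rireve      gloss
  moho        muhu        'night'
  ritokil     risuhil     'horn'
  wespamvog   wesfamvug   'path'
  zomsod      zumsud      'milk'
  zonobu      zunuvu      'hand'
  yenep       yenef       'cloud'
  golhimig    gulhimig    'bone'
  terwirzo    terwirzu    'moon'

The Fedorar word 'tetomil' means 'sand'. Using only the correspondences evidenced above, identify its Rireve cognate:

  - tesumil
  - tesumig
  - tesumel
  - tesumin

tesumil

ritokil ~ risuhil — Fedorar t corresponds to Rireve s between vowels (before a back vowel).
zomsod ~ zumsud — Fedorar o corresponds to Rireve u after a consonant, before a nasal.
Applying these to Fedorar 'tetomil':
  tetomil → tesomil   (t→s between vowels (before a back vowel))
  tesomil → tesumil   (o→u after a consonant, before a nasal)
So the Rireve cognate is 'tesumil'.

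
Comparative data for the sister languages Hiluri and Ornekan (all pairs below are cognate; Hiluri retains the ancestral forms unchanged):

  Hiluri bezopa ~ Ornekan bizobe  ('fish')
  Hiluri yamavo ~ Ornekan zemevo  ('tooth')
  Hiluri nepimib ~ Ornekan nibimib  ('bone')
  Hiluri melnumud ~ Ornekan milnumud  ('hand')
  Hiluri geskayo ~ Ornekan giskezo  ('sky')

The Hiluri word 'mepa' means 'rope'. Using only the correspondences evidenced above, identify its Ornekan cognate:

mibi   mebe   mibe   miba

mibe

nepimib ~ nibimib — Hiluri e corresponds to Ornekan i after a consonant, before a labial obstruent.
bezopa ~ bizobe — Hiluri p corresponds to Ornekan b between vowels (before a back vowel).
bezopa ~ bizobe — Hiluri a corresponds to Ornekan e word-finally.
Applying these to Hiluri 'mepa':
  mepa → mipa   (e→i after a consonant, before a labial obstruent)
  mipa → miba   (p→b between vowels (before a back vowel))
  miba → mibe   (a→e word-finally)
So the Ornekan cognate is 'mibe'.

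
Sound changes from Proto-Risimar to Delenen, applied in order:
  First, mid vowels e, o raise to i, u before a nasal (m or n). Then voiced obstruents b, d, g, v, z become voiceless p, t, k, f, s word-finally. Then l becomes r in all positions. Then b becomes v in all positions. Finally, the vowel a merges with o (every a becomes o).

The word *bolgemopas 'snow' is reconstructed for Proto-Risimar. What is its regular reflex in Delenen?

vorgimopos

Delenen: start from *bolgemopas.
  rule 1 (pre-nasal raising): bolgemopas → bolgimopas
  rule 2: no change — bolgimopas
  rule 3 (unconditioned shift): bolgimopas → borgimopas
  rule 4 (unconditioned shift): borgimopas → vorgimopas
  rule 5 (vowel merger): vorgimopas → vorgimopos
  ⇒ Delenen vorgimopos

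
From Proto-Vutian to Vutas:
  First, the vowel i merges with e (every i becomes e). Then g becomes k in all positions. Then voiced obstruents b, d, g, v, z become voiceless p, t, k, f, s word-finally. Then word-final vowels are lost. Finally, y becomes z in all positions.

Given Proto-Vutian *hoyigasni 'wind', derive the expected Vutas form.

hozekasn

Vutas: *hoyigasni > hoyegasne > hoyekasne > hoyekasn > hozekasn  (by vowel merger, unconditioned shift, apocope, unconditioned shift)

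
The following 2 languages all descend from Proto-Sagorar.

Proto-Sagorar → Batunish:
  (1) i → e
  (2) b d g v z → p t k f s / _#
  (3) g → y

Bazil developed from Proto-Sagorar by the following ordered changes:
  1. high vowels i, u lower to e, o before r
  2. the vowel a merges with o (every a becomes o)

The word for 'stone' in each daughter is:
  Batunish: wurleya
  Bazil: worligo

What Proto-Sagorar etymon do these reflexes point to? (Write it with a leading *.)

*wurliga

Position 2: Batunish has u, Bazil has o. Batunish preserves u here (none of its changes turn any other segment into u), so the proto-segment is *u.
Position 5: Batunish has e, Bazil has i. Bazil preserves i here (none of its changes turn any other segment into i), so the proto-segment is *i.
Position 7: Batunish has a, Bazil has o. Batunish preserves a here (none of its changes turn any other segment into a), so the proto-segment is *a.
Verify the candidate proto-form against each daughter:
Batunish: *wurliga > wurlega > wurleya  (by vowel merger, unconditioned shift)
Bazil: *wurliga > worliga > worligo  (by pre-rhotic lowering, vowel merger)
No other proto-form is consistent with every reflex, so the reconstruction is *wurliga.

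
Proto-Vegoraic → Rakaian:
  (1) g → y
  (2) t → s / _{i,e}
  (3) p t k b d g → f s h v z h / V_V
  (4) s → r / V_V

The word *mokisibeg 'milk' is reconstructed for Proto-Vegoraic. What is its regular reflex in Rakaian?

Rakaian: *mokisibeg
  mokisibeg → mokisibey   [unconditioned shift]
  mokisibey (rule 2 does not apply)
  mokisibey → mohisivey   [intervocalic lenition]
  mohisivey → mohirivey   [rhotacism]
  giving Rakaian mohirivey.

mohirivey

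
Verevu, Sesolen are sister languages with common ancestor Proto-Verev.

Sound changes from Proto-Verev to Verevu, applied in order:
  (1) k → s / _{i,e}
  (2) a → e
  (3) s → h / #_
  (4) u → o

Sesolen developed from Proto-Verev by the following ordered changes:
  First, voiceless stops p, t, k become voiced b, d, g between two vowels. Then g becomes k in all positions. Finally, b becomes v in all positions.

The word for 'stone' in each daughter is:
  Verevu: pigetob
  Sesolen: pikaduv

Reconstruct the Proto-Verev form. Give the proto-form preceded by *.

Position 4: Verevu has e, Sesolen has a. Sesolen preserves a here (none of its changes turn any other segment into a), so the proto-segment is *a.
Position 7: Verevu has b, Sesolen has v. Verevu preserves b here (none of its changes turn any other segment into b), so the proto-segment is *b.
Position 3: Verevu has g, Sesolen has k. Verevu preserves g here (none of its changes turn any other segment into g), so the proto-segment is *g.
Verify the candidate proto-form against each daughter:
Verevu: *pigatub > pigetub > pigetob  (by vowel merger, vowel merger)
Sesolen: start from *pigatub.
  rule 1 (intervocalic voicing): pigatub → pigadub
  rule 2 (unconditioned shift): pigadub → pikadub
  rule 3 (unconditioned shift): pikadub → pikaduv
  ⇒ Sesolen pikaduv
Only *pigatub yields all of Verevu pigetob, Sesolen pikaduv.

*pigatub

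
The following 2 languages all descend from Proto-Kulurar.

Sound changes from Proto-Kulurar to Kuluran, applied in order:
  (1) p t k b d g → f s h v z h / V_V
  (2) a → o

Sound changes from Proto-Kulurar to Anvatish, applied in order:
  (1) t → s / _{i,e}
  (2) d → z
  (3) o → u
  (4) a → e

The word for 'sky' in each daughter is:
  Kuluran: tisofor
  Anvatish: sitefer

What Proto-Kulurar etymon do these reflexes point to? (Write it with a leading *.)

*titafar

Position 4: Kuluran has o, Anvatish has e. Taking the neighbouring segments as reconstructed: Kuluran o could go back to *a or *o; Anvatish e can only go back to *a — the one source consistent with every daughter is *a.
Position 1: Kuluran has t, Anvatish has s. Kuluran preserves t here (none of its changes turn any other segment into t), so the proto-segment is *t.
This points to *titafar. Verify forward in each daughter:
Kuluran: *titafar > tisafar > tisofor  (by intervocalic lenition, vowel merger)
Anvatish: *titafar > sitafar > sitefer  (by palatalisation, vowel merger)
*titafar is the unique common source.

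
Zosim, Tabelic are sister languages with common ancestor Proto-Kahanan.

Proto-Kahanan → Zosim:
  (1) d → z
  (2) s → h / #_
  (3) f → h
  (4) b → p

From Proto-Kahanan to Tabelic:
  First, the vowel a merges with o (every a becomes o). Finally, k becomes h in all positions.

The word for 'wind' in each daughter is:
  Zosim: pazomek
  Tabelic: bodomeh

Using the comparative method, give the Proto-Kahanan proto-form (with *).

*badomek

Position 1: Zosim has p, Tabelic has b. Tabelic preserves b here (none of its changes turn any other segment into b), so the proto-segment is *b.
Position 3: Zosim has z, Tabelic has d. Tabelic preserves d here (none of its changes turn any other segment into d), so the proto-segment is *d.
Position 7: Zosim has k, Tabelic has h. Zosim preserves k here (none of its changes turn any other segment into k), so the proto-segment is *k.
Continuing position by position gives *badomek; check it forward:
Zosim: *badomek > bazomek > pazomek  (by unconditioned shift, unconditioned shift)
Tabelic: *badomek
  badomek → bodomek   [vowel merger]
  bodomek → bodomeh   [unconditioned shift]
  giving Tabelic bodomeh.
No other proto-form is consistent with every reflex, so the reconstruction is *badomek.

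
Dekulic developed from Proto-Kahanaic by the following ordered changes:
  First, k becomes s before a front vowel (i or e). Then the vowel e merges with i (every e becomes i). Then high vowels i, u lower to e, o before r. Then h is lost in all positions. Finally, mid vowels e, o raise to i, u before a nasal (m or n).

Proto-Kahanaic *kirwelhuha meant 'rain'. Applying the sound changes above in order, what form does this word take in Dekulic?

Dekulic: start from *kirwelhuha.
  rule 1 (palatalisation): kirwelhuha → sirwelhuha
  rule 2 (vowel merger): sirwelhuha → sirwilhuha
  rule 3 (pre-rhotic lowering): sirwilhuha → serwilhuha
  rule 4 (h-loss): serwilhuha → serwilua
  rule 5: no change — serwilua
  ⇒ Dekulic serwilua

serwilua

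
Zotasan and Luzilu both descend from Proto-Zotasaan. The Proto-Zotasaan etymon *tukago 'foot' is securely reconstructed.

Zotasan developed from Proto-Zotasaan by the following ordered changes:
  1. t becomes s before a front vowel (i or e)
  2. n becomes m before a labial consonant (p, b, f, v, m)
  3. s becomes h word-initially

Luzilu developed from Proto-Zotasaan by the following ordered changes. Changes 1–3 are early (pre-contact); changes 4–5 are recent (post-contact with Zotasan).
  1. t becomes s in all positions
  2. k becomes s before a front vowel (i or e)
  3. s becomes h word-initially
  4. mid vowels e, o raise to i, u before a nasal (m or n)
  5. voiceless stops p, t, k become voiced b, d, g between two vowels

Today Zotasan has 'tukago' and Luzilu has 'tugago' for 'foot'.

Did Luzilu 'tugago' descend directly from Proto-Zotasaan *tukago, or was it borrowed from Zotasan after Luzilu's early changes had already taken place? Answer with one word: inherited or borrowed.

borrowed

If inherited, *tukago would pass through all of Luzilu's changes:
Luzilu: *tukago > sukago > hukago > hugago  (by unconditioned shift, debuccalisation, intervocalic voicing)
If borrowed from Zotasan 'tukago' after the early changes, it would undergo only the recent ones:
  rule 4 (pre-nasal raising): no change (tukago)
  rule 5 (intervocalic voicing): tukago → tugago
  ⇒ as a loan: tugago
Luzilu 'tugago' matches the loan outcome 'tugago', not the inherited 'hugago' — it skipped the early Luzilu changes, so it was borrowed from Zotasan.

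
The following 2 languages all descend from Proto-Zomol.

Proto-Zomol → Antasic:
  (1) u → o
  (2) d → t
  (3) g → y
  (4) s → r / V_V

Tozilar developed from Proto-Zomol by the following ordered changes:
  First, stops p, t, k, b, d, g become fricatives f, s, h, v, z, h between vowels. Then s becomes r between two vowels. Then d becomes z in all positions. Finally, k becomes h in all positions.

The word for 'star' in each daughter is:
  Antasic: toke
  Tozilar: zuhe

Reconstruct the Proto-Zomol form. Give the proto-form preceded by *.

Position 3: Antasic has k, Tozilar has h. Antasic preserves k here (none of its changes turn any other segment into k), so the proto-segment is *k.
Position 2: Antasic has o, Tozilar has u. Tozilar preserves u here (none of its changes turn any other segment into u), so the proto-segment is *u.
This points to *duke. Verify forward in each daughter:
Antasic: start from *duke.
  rule 1 (vowel merger): duke → doke
  rule 2 (unconditioned shift): doke → toke
  rule 3: no change — toke
  rule 4: no change — toke
  ⇒ Antasic toke
Tozilar: *duke > duhe > zuhe  (by intervocalic lenition, unconditioned shift)
No other proto-form is consistent with every reflex, so the reconstruction is *duke.

*duke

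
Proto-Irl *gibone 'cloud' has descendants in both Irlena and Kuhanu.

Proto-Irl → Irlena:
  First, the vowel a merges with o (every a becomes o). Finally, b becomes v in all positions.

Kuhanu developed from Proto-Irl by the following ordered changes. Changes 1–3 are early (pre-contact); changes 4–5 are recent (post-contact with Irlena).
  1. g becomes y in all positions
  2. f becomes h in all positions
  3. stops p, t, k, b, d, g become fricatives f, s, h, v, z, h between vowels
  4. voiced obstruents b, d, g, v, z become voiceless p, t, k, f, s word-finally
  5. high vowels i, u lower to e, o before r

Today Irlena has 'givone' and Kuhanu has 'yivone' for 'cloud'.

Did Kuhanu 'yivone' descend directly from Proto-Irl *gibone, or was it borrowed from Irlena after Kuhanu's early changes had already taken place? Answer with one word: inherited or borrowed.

inherited

If inherited, *gibone would pass through all of Kuhanu's changes:
Kuhanu: start from *gibone.
  rule 1 (unconditioned shift): gibone → yibone
  rule 2: no change — yibone
  rule 3 (intervocalic lenition): yibone → yivone
  rule 4: no change — yivone
  rule 5: no change — yivone
  ⇒ Kuhanu yivone
If borrowed from Irlena 'givone' after the early changes, it would undergo only the recent ones:
  rule 4 (final devoicing): no change (givone)
  rule 5 (pre-rhotic lowering): no change (givone)
  ⇒ as a loan: givone
Kuhanu 'yivone' matches the inherited outcome exactly, so it is an inherited cognate, not a loan.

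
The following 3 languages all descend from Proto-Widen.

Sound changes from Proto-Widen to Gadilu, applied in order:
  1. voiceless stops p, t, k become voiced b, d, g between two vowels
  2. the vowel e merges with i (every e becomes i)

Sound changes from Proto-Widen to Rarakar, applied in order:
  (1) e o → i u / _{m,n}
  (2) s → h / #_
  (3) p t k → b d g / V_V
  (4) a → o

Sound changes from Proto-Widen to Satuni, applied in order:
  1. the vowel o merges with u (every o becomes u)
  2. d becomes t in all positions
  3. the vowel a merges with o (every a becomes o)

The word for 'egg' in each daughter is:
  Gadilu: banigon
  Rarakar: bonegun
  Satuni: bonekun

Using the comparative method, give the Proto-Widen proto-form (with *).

*banekon

Position 2: Gadilu has a, Rarakar has o, Satuni has o. Gadilu preserves a here (none of its changes turn any other segment into a), so the proto-segment is *a.
Position 4: Gadilu has i, Rarakar has e, Satuni has e. Rarakar preserves e here (none of its changes turn any other segment into e), so the proto-segment is *e.
Position 5: Gadilu has g, Rarakar has g, Satuni has k. Satuni preserves k here (none of its changes turn any other segment into k), so the proto-segment is *k.
Verify the candidate proto-form against each daughter:
Gadilu: *banekon
  banekon → banegon   [intervocalic voicing]
  banegon → banigon   [vowel merger]
  giving Gadilu banigon.
Rarakar: *banekon
  banekon → banekun   [pre-nasal raising]
  banekun (rule 2 does not apply)
  banekun → banegun   [intervocalic voicing]
  banegun → bonegun   [vowel merger]
  giving Rarakar bonegun.
Satuni: start from *banekon.
  rule 1 (vowel merger): banekon → banekun
  rule 2: no change — banekun
  rule 3 (vowel merger): banekun → bonekun
  ⇒ Satuni bonekun
No other proto-form is consistent with every reflex, so the reconstruction is *banekon.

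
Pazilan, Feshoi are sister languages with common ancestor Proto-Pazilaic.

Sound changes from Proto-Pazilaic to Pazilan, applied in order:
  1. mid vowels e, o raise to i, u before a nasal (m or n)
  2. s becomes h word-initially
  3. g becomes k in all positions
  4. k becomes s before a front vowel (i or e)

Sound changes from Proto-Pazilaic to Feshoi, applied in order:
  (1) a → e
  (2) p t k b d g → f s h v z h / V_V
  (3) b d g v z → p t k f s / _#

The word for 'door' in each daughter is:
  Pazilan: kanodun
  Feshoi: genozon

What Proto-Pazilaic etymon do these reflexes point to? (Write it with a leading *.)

Position 1: Pazilan has k, Feshoi has g. Feshoi preserves g here (none of its changes turn any other segment into g), so the proto-segment is *g.
Position 6: Pazilan has u, Feshoi has o. Feshoi preserves o here (none of its changes turn any other segment into o), so the proto-segment is *o.
Verify the candidate proto-form against each daughter:
Pazilan: *ganodon > ganodun > kanodun  (by pre-nasal raising, unconditioned shift)
Feshoi: start from *ganodon.
  rule 1 (vowel merger): ganodon → genodon
  rule 2 (intervocalic lenition): genodon → genozon
  rule 3: no change — genozon
  ⇒ Feshoi genozon
*ganodon is the unique common source.

*ganodon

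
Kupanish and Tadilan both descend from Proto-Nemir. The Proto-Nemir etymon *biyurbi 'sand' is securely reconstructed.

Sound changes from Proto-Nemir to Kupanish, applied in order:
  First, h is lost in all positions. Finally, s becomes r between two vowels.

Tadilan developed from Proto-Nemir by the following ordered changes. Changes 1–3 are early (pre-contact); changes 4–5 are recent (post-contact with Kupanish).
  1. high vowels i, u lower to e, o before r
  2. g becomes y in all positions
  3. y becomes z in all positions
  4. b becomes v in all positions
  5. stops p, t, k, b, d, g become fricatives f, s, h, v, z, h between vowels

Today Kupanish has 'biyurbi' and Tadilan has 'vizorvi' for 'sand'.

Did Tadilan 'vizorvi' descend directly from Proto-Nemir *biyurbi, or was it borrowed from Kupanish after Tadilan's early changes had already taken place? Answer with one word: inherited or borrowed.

inherited

If inherited, *biyurbi would pass through all of Tadilan's changes:
Tadilan: *biyurbi > biyorbi > bizorbi > vizorvi  (by pre-rhotic lowering, unconditioned shift, unconditioned shift)
If borrowed from Kupanish 'biyurbi' after the early changes, it would undergo only the recent ones:
  rule 4 (unconditioned shift): biyurbi → viyurvi
  rule 5 (intervocalic lenition): no change (viyurvi)
  ⇒ as a loan: viyurvi
Tadilan 'vizorvi' matches the inherited outcome exactly, so it is an inherited cognate, not a loan.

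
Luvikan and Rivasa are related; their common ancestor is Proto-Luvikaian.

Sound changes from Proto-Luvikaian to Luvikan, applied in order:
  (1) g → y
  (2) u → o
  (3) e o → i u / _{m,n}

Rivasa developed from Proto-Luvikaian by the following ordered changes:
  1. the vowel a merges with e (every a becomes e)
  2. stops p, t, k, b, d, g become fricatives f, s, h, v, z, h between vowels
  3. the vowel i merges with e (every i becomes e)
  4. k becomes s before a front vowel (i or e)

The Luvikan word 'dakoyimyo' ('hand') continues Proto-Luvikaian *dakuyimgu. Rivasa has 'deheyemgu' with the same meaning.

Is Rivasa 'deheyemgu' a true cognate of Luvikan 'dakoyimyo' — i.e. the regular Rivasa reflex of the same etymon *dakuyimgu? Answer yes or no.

no

Derive the expected Rivasa reflex of *dakuyimgu:
Rivasa: start from *dakuyimgu.
  rule 1 (vowel merger): dakuyimgu → dekuyimgu
  rule 2 (intervocalic lenition): dekuyimgu → dehuyimgu
  rule 3 (vowel merger): dehuyimgu → dehuyemgu
  rule 4: no change — dehuyemgu
  ⇒ Rivasa dehuyemgu
The regular Rivasa reflex would be 'dehuyemgu', but the attested form is 'deheyemgu'. The correspondence is irregular, so they are not cognates (the Rivasa form has a different source).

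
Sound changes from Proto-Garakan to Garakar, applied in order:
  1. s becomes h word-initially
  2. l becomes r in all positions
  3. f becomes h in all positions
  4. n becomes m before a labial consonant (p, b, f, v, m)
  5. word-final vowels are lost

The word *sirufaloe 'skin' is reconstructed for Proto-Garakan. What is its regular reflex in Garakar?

Garakar: *sirufaloe
  sirufaloe → hirufaloe   [debuccalisation]
  hirufaloe → hirufaroe   [unconditioned shift]
  hirufaroe → hiruharoe   [unconditioned shift]
  hiruharoe (rule 4 does not apply)
  hiruharoe → hiruharo   [apocope]
  giving Garakar hiruharo.

hiruharo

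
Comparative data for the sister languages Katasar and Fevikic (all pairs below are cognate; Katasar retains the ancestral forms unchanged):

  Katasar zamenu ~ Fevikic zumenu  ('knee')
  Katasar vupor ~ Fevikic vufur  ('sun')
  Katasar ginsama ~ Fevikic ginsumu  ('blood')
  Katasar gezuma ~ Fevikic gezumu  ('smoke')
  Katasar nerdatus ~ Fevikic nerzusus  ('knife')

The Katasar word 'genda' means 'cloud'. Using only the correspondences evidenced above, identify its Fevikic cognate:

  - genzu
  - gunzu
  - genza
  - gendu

nerdatus ~ nerzusus — Katasar d corresponds to Fevikic z after a consonant, before a back vowel.
ginsama ~ ginsumu, gezuma ~ gezumu — Katasar a corresponds to Fevikic u word-finally.
Applying these to Katasar 'genda':
  genda → genza   (d→z after a consonant, before a back vowel)
  genza → genzu   (a→u word-finally)
So the Fevikic cognate is 'genzu'.

genzu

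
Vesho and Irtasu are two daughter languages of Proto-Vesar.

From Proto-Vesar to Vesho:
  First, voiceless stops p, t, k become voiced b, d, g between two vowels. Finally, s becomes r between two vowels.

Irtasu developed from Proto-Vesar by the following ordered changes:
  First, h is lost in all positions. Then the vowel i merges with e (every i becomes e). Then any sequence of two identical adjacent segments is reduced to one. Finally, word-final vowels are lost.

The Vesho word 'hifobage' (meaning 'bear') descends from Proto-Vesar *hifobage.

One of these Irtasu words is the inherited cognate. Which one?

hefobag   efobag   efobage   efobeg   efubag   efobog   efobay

efobag

Irtasu: start from *hifobage.
  rule 1 (h-loss): hifobage → ifobage
  rule 2 (vowel merger): ifobage → efobage
  rule 3: no change — efobage
  rule 4 (apocope): efobage → efobag
  ⇒ Irtasu efobag
Among the options, 'efobag' alone shows every Irtasu change applied in order.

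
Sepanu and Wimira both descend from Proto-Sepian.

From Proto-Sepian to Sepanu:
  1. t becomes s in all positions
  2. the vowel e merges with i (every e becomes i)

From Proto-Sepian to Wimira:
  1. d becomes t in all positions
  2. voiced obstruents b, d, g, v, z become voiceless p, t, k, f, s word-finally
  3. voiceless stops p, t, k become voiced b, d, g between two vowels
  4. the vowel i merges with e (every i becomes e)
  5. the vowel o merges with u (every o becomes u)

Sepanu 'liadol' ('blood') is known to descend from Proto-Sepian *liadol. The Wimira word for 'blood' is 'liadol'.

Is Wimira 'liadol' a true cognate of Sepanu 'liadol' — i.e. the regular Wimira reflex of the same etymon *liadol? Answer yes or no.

Derive the expected Wimira reflex of *liadol:
Wimira: start from *liadol.
  rule 1 (unconditioned shift): liadol → liatol
  rule 2: no change — liatol
  rule 3 (intervocalic voicing): liatol → liadol
  rule 4 (vowel merger): liadol → leadol
  rule 5 (vowel merger): leadol → leadul
  ⇒ Wimira leadul
The regular Wimira reflex would be 'leadul', but the attested form is 'liadol'. The correspondence is irregular, so they are not cognates (the Wimira form has a different source).

no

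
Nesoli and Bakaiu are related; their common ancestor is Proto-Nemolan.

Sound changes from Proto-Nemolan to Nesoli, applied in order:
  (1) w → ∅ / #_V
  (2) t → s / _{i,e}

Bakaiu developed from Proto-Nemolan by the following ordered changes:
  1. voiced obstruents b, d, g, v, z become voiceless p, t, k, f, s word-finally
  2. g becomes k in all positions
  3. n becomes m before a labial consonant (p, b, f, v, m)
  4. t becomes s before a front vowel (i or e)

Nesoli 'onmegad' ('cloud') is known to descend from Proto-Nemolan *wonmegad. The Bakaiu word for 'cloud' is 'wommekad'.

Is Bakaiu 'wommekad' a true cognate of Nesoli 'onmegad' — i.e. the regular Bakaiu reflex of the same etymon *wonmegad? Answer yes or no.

no

Derive the expected Bakaiu reflex of *wonmegad:
Bakaiu: start from *wonmegad.
  rule 1 (final devoicing): wonmegad → wonmegat
  rule 2 (unconditioned shift): wonmegat → wonmekat
  rule 3 (nasal place assimilation): wonmekat → wommekat
  rule 4: no change — wommekat
  ⇒ Bakaiu wommekat
The regular Bakaiu reflex would be 'wommekat', but the attested form is 'wommekad'. The correspondence is irregular, so they are not cognates (the Bakaiu form has a different source).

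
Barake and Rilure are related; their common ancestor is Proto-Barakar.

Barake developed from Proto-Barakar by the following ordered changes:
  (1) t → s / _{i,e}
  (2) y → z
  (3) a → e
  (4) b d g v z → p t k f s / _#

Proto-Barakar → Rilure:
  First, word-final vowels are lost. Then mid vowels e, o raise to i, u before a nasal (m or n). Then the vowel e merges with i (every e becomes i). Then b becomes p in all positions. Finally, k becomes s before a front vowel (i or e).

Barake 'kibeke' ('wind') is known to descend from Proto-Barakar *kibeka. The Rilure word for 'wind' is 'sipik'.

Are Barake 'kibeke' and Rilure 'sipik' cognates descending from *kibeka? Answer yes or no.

yes

Derive the expected Rilure reflex of *kibeka:
Rilure: *kibeka > kibek > kibik > kipik > sipik  (by apocope, vowel merger, unconditioned shift, palatalisation)
Rilure 'sipik' matches the regular reflex exactly, so the pair is cognate.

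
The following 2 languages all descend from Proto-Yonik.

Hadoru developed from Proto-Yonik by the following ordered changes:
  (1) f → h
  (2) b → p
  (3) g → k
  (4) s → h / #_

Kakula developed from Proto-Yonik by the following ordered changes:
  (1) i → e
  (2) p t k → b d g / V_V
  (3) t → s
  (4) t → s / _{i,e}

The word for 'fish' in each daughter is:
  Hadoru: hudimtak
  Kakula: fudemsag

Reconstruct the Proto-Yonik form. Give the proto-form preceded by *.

Position 1: Hadoru has h, Kakula has f. Kakula preserves f here (none of its changes turn any other segment into f), so the proto-segment is *f.
Position 4: Hadoru has i, Kakula has e. Hadoru preserves i here (none of its changes turn any other segment into i), so the proto-segment is *i.
Position 6: Hadoru has t, Kakula has s. Hadoru preserves t here (none of its changes turn any other segment into t), so the proto-segment is *t.
This points to *fudimtag. Verify forward in each daughter:
Hadoru: *fudimtag
  fudimtag → hudimtag   [unconditioned shift]
  hudimtag (rule 2 does not apply)
  hudimtag → hudimtak   [unconditioned shift]
  hudimtak (rule 4 does not apply)
  giving Hadoru hudimtak.
Kakula: *fudimtag
  fudimtag → fudemtag   [vowel merger]
  fudemtag (rule 2 does not apply)
  fudemtag → fudemsag   [unconditioned shift]
  fudemsag (rule 4 does not apply)
  giving Kakula fudemsag.
No other proto-form is consistent with every reflex, so the reconstruction is *fudimtag.

*fudimtag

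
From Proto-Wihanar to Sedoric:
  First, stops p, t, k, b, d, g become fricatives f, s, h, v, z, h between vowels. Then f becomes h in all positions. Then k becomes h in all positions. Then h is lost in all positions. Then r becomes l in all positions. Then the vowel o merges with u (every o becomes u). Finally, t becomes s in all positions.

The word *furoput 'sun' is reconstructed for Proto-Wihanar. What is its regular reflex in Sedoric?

Sedoric: *furoput
  furoput → furofut   [intervocalic lenition]
  furofut → hurohut   [unconditioned shift]
  hurohut (rule 3 does not apply)
  hurohut → urout   [h-loss]
  urout → ulout   [unconditioned shift]
  ulout → uluut   [vowel merger]
  uluut → uluus   [unconditioned shift]
  giving Sedoric uluus.

uluus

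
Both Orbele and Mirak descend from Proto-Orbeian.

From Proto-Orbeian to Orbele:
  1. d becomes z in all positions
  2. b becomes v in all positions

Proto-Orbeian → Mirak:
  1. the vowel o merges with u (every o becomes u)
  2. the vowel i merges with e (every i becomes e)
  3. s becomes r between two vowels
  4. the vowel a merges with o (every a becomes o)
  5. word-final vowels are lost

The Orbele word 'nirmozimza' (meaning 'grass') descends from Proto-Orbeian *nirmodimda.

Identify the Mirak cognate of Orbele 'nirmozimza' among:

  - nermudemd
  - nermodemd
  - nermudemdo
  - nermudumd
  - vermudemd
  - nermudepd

nermudemd

Mirak: *nirmodimda
  nirmodimda → nirmudimda   [vowel merger]
  nirmudimda → nermudemda   [vowel merger]
  nermudemda (rule 3 does not apply)
  nermudemda → nermudemdo   [vowel merger]
  nermudemdo → nermudemd   [apocope]
  giving Mirak nermudemd.
Only 'nermudemd' matches the regular Mirak development of *nirmodimda.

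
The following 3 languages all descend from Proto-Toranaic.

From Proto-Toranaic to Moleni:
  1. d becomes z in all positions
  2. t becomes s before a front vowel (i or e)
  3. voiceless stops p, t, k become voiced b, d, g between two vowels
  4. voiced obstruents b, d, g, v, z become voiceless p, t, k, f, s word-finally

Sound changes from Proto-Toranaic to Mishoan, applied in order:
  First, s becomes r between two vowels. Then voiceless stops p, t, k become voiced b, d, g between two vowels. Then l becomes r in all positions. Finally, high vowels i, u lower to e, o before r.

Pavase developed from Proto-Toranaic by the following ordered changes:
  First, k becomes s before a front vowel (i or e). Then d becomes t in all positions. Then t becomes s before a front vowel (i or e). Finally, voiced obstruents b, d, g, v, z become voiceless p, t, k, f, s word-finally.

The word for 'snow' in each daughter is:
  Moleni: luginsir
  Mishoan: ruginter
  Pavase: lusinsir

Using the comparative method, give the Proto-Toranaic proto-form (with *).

Position 3: Moleni has g, Mishoan has g, Pavase has s. Taking the neighbouring segments as reconstructed: Moleni g could go back to *k or *g; Mishoan g could go back to *k or *g; Pavase s could go back to *t or *k or *d or *s — the one source consistent with every daughter is *k.
Position 6: Moleni has s, Mishoan has t, Pavase has s. Mishoan preserves t here (none of its changes turn any other segment into t), so the proto-segment is *t.
Verify the candidate proto-form against each daughter:
Moleni: *lukintir > lukinsir > luginsir  (by palatalisation, intervocalic voicing)
Mishoan: *lukintir
  lukintir (rule 1 does not apply)
  lukintir → lugintir   [intervocalic voicing]
  lugintir → rugintir   [unconditioned shift]
  rugintir → ruginter   [pre-rhotic lowering]
  giving Mishoan ruginter.
Pavase: *lukintir > lusintir > lusinsir  (by palatalisation, palatalisation)
*lukintir is the unique common source.

*lukintir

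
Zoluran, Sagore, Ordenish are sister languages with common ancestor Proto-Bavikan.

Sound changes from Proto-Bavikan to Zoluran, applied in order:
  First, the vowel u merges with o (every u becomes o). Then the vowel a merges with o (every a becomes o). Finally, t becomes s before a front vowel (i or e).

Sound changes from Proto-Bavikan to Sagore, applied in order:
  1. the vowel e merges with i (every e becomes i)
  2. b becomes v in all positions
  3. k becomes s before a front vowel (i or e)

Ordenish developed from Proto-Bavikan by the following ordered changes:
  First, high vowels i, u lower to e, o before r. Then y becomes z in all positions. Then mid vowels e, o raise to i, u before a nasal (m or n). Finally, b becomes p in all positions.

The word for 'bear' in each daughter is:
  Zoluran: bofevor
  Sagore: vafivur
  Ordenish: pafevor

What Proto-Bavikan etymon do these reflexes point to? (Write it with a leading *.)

*bafevur

Position 4: Zoluran has e, Sagore has i, Ordenish has e. Zoluran preserves e here (none of its changes turn any other segment into e), so the proto-segment is *e.
Position 2: Zoluran has o, Sagore has a, Ordenish has a. Sagore preserves a here (none of its changes turn any other segment into a), so the proto-segment is *a.
Position 6: Zoluran has o, Sagore has u, Ordenish has o. Sagore preserves u here (none of its changes turn any other segment into u), so the proto-segment is *u.
This points to *bafevur. Verify forward in each daughter:
Zoluran: *bafevur
  bafevur → bafevor   [vowel merger]
  bafevor → bofevor   [vowel merger]
  bofevor (rule 3 does not apply)
  giving Zoluran bofevor.
Sagore: *bafevur > bafivur > vafivur  (by vowel merger, unconditioned shift)
Ordenish: *bafevur > bafevor > pafevor  (by pre-rhotic lowering, unconditioned shift)
Only *bafevur yields all of Zoluran bofevor, Sagore vafivur, Ordenish pafevor.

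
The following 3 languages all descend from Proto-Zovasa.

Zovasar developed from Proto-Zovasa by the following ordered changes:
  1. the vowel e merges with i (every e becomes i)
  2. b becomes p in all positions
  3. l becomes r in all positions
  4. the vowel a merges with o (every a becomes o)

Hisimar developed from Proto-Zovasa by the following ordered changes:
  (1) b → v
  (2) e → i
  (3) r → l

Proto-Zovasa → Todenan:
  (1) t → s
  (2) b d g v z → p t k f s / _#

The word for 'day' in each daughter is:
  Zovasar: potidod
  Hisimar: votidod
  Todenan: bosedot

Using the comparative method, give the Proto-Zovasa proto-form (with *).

Position 4: Zovasar has i, Hisimar has i, Todenan has e. Todenan preserves e here (none of its changes turn any other segment into e), so the proto-segment is *e.
Position 7: Zovasar has d, Hisimar has d, Todenan has t. Zovasar preserves d here (none of its changes turn any other segment into d), so the proto-segment is *d.
Position 3: Zovasar has t, Hisimar has t, Todenan has s. Zovasar preserves t here (none of its changes turn any other segment into t), so the proto-segment is *t.
This points to *botedod. Verify forward in each daughter:
Zovasar: *botedod
  botedod → botidod   [vowel merger]
  botidod → potidod   [unconditioned shift]
  potidod (rule 3 does not apply)
  potidod (rule 4 does not apply)
  giving Zovasar potidod.
Hisimar: *botedod
  botedod → votedod   [unconditioned shift]
  votedod → votidod   [vowel merger]
  votidod (rule 3 does not apply)
  giving Hisimar votidod.
Todenan: *botedod > bosedod > bosedot  (by unconditioned shift, final devoicing)
No other proto-form is consistent with every reflex, so the reconstruction is *botedod.

*botedod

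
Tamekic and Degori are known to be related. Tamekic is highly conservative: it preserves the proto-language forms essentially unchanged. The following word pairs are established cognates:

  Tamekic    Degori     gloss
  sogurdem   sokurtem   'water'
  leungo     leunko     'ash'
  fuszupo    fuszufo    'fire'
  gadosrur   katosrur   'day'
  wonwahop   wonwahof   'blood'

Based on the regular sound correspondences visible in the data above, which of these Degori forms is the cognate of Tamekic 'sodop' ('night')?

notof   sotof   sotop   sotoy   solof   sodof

gadosrur ~ katosrur — Tamekic d corresponds to Degori t between vowels (before a back vowel).
wonwahop ~ wonwahof — Tamekic p corresponds to Degori f word-finally.
Applying these to Tamekic 'sodop':
  sodop → sotop   (d→t between vowels (before a back vowel))
  sotop → sotof   (p→f word-finally)
So the Degori cognate is 'sotof'.

sotof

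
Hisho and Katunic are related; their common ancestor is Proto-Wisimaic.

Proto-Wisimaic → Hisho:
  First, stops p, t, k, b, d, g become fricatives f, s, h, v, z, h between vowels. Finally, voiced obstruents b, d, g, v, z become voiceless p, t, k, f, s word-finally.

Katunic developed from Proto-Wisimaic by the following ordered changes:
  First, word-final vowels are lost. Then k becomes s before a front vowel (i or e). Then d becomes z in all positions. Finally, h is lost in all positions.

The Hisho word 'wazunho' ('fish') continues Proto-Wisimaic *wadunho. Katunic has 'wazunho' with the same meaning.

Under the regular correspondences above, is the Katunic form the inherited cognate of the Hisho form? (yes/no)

Derive the expected Katunic reflex of *wadunho:
Katunic: *wadunho
  wadunho → wadunh   [apocope]
  wadunh (rule 2 does not apply)
  wadunh → wazunh   [unconditioned shift]
  wazunh → wazun   [h-loss]
  giving Katunic wazun.
The regular Katunic reflex would be 'wazun', but the attested form is 'wazunho'. The correspondence is irregular, so they are not cognates (the Katunic form has a different source).

no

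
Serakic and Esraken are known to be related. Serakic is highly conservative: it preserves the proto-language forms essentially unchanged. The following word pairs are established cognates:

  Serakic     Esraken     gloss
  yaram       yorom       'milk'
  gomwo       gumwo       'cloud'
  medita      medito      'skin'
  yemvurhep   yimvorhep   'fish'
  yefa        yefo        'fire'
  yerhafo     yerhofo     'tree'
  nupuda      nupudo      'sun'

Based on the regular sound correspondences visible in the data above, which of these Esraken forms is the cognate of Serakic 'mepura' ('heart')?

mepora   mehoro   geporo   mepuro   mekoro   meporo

meporo

yemvurhep ~ yimvorhep — Serakic u corresponds to Esraken o after a consonant, before r.
medita ~ medito, yefa ~ yefo — Serakic a corresponds to Esraken o word-finally.
Applying these to Serakic 'mepura':
  mepura → mepora   (u→o after a consonant, before r)
  mepora → meporo   (a→o word-finally)
So the Esraken cognate is 'meporo'.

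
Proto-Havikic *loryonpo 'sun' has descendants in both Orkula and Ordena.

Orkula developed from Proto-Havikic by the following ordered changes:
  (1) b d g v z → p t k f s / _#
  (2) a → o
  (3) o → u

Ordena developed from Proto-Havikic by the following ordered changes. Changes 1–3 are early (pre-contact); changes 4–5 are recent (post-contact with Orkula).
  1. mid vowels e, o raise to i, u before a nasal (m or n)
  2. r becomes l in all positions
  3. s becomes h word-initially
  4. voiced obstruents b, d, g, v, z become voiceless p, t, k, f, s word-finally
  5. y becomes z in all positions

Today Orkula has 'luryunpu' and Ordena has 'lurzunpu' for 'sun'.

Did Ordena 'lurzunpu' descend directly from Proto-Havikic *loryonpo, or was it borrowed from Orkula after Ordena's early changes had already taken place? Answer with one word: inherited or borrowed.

If inherited, *loryonpo would pass through all of Ordena's changes:
Ordena: *loryonpo > loryunpo > lolyunpo > lolzunpo  (by pre-nasal raising, unconditioned shift, unconditioned shift)
If borrowed from Orkula 'luryunpu' after the early changes, it would undergo only the recent ones:
  rule 4 (final devoicing): no change (luryunpu)
  rule 5 (unconditioned shift): luryunpu → lurzunpu
  ⇒ as a loan: lurzunpu
Ordena 'lurzunpu' matches the loan outcome 'lurzunpu', not the inherited 'lolzunpo' — it skipped the early Ordena changes, so it was borrowed from Orkula.

borrowed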